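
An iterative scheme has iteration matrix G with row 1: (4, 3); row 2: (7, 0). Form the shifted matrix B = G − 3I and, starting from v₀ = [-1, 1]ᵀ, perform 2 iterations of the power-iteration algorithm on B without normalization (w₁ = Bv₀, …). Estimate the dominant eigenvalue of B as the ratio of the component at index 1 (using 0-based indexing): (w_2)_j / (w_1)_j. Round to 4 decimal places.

μ ≈ -4.4000

B = G − 3I has rows (1, 3); (7, -3)
w1 = Bv₀ = (1·(-1) + 3·1; 7·(-1) + (-3)·1) = (2, -10)
w2 = Bw1 = (1·2 + 3·(-10); 7·2 + (-3)·(-10)) = (-28, 44)
Ratio: 44/-10 = -4.4000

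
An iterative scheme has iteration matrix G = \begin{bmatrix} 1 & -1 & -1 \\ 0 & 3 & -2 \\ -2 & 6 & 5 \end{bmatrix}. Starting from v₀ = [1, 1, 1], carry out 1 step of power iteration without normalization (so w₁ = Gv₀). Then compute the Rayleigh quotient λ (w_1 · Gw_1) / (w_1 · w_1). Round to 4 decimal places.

λ ≈ 5.6988

w1 = Gv₀ = (1·1 + (-1)·1 + (-1)·1; 0·1 + 3·1 + (-2)·1; (-2)·1 + 6·1 + 5·1) = (-1, 1, 9)
Gw1 = (-11, -15, 53)
w1·Gw1 = (-1)·(-11) + 1·(-15) + 9·53 = 473; w1·w1 = (-1)·(-1) + 1·1 + 9·9 = 83
λ ≈ 473/83 = 5.6988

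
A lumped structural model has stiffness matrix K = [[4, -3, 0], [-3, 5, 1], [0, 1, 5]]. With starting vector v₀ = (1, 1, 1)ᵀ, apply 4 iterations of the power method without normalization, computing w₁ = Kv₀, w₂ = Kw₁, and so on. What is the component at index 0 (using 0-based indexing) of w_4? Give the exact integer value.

-710

w1 = Kv₀ = (1, 3, 6)
w2 = Kw1 = (-5, 18, 33)
w3 = Kw2 = (-74, 138, 183)
w4 = Kw3 = (-710, 1095, 1053)
The requested component of w4 is -710.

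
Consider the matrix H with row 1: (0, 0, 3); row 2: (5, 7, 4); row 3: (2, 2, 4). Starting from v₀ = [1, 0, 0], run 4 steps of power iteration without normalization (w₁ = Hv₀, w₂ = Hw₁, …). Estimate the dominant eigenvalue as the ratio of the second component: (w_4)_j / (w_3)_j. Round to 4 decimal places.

λ ≈ 9.3573

w1 = Hv₀ = (0, 5, 2)
w2 = Hw1 = (6, 43, 18)
w3 = Hw2 = (54, 403, 170)
w4 = Hw3 = (510, 3771, 1594)
Ratio at component: 3771 / 403 = 9.3573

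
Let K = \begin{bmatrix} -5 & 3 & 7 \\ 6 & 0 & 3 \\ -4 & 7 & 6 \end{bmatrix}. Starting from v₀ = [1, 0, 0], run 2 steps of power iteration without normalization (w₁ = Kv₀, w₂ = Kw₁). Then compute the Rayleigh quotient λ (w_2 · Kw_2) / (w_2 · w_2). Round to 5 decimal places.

w1 = Kv₀ = (-5, 6, -4)
w2 = Kw1 = (15, -42, 38)
Kw2 = (65, 204, -126)
w2·Kw2 = 15·65 + (-42)·204 + 38·(-126) = -12381; w2·w2 = 15·15 + (-42)·(-42) + 38·38 = 3433
λ ≈ -12381/3433 = -3.60647

λ ≈ -3.60647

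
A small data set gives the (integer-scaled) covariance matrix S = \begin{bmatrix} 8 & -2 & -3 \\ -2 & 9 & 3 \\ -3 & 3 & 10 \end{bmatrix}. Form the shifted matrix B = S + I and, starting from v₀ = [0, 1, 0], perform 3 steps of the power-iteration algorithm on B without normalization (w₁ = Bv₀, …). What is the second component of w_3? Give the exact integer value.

B = S + I has rows (9, -2, -3); (-2, 10, 3); (-3, 3, 11)
w1 = Bv₀ = (-2, 10, 3)
w2 = Bw1 = (-47, 113, 69)
w3 = Bw2 = (-856, 1431, 1239)
Requested component of w3: 1431

1431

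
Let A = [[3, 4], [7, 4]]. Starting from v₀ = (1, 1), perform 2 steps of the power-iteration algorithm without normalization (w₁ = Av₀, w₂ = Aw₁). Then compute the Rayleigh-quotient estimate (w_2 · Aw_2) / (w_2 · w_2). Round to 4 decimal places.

8.8369

w1 = Av₀ = (7, 11)
w2 = Aw1 = (65, 93)
Aw2 = (567, 827)
w2·Aw2 = 65·567 + 93·827 = 113766; w2·w2 = 65·65 + 93·93 = 12874
λ ≈ 113766/12874 = 8.8369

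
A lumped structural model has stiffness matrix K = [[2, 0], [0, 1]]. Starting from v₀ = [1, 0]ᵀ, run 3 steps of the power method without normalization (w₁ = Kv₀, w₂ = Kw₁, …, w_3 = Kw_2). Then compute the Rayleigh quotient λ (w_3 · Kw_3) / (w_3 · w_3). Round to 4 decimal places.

w1 = Kv₀ = (2, 0)
w2 = Kw1 = (4, 0)
w3 = Kw2 = (8, 0)
Kw3 = (16, 0)
w3·Kw3 = 8·16 + 0·0 = 128; w3·w3 = 8·8 + 0·0 = 64
λ ≈ 128/64 = 2.0000

2.0000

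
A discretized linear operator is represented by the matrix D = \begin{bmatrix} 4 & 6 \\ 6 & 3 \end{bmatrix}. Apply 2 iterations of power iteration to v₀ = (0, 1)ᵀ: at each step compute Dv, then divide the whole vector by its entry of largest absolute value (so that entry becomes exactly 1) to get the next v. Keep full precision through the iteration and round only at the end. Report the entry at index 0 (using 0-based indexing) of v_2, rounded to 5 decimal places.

Dv0 = (6.000000, 3.000000); divide by 6.000000 → v1 = (1.000000, 0.500000)
Dv1 = (7.000000, 7.500000); divide by 7.500000 → v2 = (0.933333, 1.000000)
Requested entry of v2: 42/45 = 0.93333

0.93333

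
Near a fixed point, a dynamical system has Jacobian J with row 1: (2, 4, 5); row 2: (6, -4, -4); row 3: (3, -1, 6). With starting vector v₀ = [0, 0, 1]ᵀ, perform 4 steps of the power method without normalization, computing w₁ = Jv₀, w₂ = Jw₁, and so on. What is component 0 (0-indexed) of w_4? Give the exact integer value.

w1 = Jv₀ = (2·0 + 4·0 + 5·1; 6·0 + (-4)·0 + (-4)·1; 3·0 + (-1)·0 + 6·1) = (5, -4, 6)
w2 = Jw1 = (2·5 + 4·(-4) + 5·6; 6·5 + (-4)·(-4) + (-4)·6; 3·5 + (-1)·(-4) + 6·6) = (24, 22, 55)
w3 = Jw2 = (411, -164, 380)
w4 = Jw3 = (2066, 1602, 3677)
The requested component of w4 is 2066.

2066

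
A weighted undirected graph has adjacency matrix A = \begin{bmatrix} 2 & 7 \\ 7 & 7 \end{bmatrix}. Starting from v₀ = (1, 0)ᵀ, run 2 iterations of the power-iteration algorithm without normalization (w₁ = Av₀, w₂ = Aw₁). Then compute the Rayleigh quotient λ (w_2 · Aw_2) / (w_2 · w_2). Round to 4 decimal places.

λ ≈ 11.8246

w1 = Av₀ = (2, 7)
w2 = Aw1 = (53, 63)
Aw2 = (547, 812)
w2·Aw2 = 53·547 + 63·812 = 80147; w2·w2 = 53·53 + 63·63 = 6778
λ ≈ 80147/6778 = 11.8246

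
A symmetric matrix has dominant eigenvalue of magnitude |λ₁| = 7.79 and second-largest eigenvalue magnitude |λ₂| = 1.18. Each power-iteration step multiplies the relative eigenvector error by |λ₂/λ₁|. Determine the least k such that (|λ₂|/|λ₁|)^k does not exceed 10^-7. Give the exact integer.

9

|λ₂/λ₁| = 1.18/7.79 = 0.15148
Need k ≥ ln(10^-7) / ln(0.15148) = -16.1181 / -1.8873 ≈ 8.540
Smallest integer k satisfying the bound: 9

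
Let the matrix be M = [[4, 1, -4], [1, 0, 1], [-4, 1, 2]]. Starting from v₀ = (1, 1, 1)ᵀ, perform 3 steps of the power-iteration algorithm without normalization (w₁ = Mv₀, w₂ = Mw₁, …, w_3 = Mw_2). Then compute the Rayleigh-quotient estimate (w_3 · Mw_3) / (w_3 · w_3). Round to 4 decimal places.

λ ≈ 7.0767

w1 = Mv₀ = (4·1 + 1·1 + (-4)·1; 1·1 + 0·1 + 1·1; (-4)·1 + 1·1 + 2·1) = (1, 2, -1)
w2 = Mw1 = (4·1 + 1·2 + (-4)·(-1); 1·1 + 0·2 + 1·(-1); (-4)·1 + 1·2 + 2·(-1)) = (10, 0, -4)
w3 = Mw2 = (56, 6, -48)
Mw3 = (422, 8, -314)
w3·Mw3 = 56·422 + 6·8 + (-48)·(-314) = 38752; w3·w3 = 56·56 + 6·6 + (-48)·(-48) = 5476
λ ≈ 38752/5476 = 7.0767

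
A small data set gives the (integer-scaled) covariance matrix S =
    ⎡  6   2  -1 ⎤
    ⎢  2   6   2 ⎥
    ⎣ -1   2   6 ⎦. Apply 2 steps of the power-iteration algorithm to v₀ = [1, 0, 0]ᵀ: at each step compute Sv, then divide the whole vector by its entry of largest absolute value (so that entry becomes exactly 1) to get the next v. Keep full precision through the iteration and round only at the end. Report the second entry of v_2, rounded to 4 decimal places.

Sv0 = (6.00000, 2.00000, -1.00000); divide by 6.00000 → v1 = (1.00000, 0.33333, -0.16667)
Sv1 = (6.83333, 3.66667, -1.33333); divide by 6.83333 → v2 = (1.00000, 0.53659, -0.19512)
Requested entry of v2: 22/41 = 0.5366

0.5366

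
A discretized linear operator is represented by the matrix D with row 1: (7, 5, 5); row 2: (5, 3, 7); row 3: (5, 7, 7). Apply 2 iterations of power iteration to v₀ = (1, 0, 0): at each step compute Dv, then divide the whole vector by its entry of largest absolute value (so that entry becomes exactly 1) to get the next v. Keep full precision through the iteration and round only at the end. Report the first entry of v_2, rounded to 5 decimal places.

0.94286

Dv0 = (7.000000, 5.000000, 5.000000); divide by 7.000000 → v1 = (1.000000, 0.714286, 0.714286)
Dv1 = (14.142857, 12.142857, 15.000000); divide by 15.000000 → v2 = (0.942857, 0.809524, 1.000000)
Requested entry of v2: 99/105 = 0.94286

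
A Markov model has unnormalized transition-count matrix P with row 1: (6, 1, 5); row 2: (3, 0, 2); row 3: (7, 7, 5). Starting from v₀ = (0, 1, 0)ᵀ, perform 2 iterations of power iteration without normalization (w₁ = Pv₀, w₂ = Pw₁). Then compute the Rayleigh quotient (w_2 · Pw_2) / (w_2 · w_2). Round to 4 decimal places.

w1 = Pv₀ = (6·0 + 1·1 + 5·0; 3·0 + 0·1 + 2·0; 7·0 + 7·1 + 5·0) = (1, 0, 7)
w2 = Pw1 = (6·1 + 1·0 + 5·7; 3·1 + 0·0 + 2·7; 7·1 + 7·0 + 5·7) = (41, 17, 42)
Pw2 = (473, 207, 616)
w2·Pw2 = 41·473 + 17·207 + 42·616 = 48784; w2·w2 = 41·41 + 17·17 + 42·42 = 3734
λ ≈ 48784/3734 = 13.0648

13.0648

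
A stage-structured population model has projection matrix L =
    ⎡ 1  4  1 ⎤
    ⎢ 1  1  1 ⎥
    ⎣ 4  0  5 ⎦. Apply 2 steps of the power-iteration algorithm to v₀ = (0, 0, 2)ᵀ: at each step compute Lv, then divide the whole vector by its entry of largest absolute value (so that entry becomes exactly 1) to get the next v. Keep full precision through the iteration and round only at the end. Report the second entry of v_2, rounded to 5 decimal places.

0.24138

Lv0 = (2.000000, 2.000000, 10.000000); divide by 10.000000 → v1 = (0.200000, 0.200000, 1.000000)
Lv1 = (2.000000, 1.400000, 5.800000); divide by 5.800000 → v2 = (0.344828, 0.241379, 1.000000)
Requested entry of v2: 14/58 = 0.24138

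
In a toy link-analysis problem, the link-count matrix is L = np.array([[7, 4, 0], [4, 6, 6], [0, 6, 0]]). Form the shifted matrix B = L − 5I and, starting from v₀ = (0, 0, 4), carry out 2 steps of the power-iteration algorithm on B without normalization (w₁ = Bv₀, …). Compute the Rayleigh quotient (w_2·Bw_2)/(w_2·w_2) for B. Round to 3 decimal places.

B = L − 5I has rows (2, 4, 0); (4, 1, 6); (0, 6, -5)
w1 = Bv₀ = (2·0 + 4·0 + 0·4; 4·0 + 1·0 + 6·4; 0·0 + 6·0 + (-5)·4) = (0, 24, -20)
w2 = Bw1 = (2·0 + 4·24 + 0·(-20); 4·0 + 1·24 + 6·(-20); 0·0 + 6·24 + (-5)·(-20)) = (96, -96, 244)
Bw2 = (-192, 1752, -1796)
w2·Bw2 = -624848; w2·w2 = 77968; μ ≈ -624848/77968 = -8.014

-8.014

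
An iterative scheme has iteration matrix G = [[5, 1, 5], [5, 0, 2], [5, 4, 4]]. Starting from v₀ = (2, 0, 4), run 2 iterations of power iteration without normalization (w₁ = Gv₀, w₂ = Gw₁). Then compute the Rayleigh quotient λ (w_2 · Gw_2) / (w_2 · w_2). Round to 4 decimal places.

w1 = Gv₀ = (5·2 + 1·0 + 5·4; 5·2 + 0·0 + 2·4; 5·2 + 4·0 + 4·4) = (30, 18, 26)
w2 = Gw1 = (5·30 + 1·18 + 5·26; 5·30 + 0·18 + 2·26; 5·30 + 4·18 + 4·26) = (298, 202, 326)
Gw2 = (3322, 2142, 3602)
w2·Gw2 = 298·3322 + 202·2142 + 326·3602 = 2596892; w2·w2 = 298·298 + 202·202 + 326·326 = 235884
λ ≈ 2596892/235884 = 11.0092

11.0092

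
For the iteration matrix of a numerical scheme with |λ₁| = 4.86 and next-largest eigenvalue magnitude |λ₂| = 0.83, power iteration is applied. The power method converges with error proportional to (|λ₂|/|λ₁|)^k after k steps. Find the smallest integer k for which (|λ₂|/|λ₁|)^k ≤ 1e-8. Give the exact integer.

11

|λ₂/λ₁| = 0.83/4.86 = 0.17078
Need k ≥ ln(1e-8) / ln(0.17078) = -18.4207 / -1.7674 ≈ 10.423
Smallest integer k satisfying the bound: 11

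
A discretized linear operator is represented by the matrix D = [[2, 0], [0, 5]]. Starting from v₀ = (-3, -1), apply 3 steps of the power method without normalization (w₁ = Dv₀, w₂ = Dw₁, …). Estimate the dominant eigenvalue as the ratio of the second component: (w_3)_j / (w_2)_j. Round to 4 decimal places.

λ ≈ 5.0000

w1 = Dv₀ = (2·(-3) + 0·(-1); 0·(-3) + 5·(-1)) = (-6, -5)
w2 = Dw1 = (2·(-6) + 0·(-5); 0·(-6) + 5·(-5)) = (-12, -25)
w3 = Dw2 = (-24, -125)
Ratio at component: -125 / -25 = 5.0000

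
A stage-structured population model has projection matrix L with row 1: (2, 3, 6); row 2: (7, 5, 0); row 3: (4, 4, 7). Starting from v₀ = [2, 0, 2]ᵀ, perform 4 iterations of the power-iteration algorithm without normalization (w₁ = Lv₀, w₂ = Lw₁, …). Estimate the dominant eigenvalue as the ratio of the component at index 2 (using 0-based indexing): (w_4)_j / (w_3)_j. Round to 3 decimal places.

w1 = Lv₀ = (2·2 + 3·0 + 6·2; 7·2 + 5·0 + 0·2; 4·2 + 4·0 + 7·2) = (16, 14, 22)
w2 = Lw1 = (2·16 + 3·14 + 6·22; 7·16 + 5·14 + 0·22; 4·16 + 4·14 + 7·22) = (206, 182, 274)
w3 = Lw2 = (2602, 2352, 3470)
w4 = Lw3 = (33080, 29974, 44106)
Ratio at component: 44106 / 3470 = 12.711

λ ≈ 12.711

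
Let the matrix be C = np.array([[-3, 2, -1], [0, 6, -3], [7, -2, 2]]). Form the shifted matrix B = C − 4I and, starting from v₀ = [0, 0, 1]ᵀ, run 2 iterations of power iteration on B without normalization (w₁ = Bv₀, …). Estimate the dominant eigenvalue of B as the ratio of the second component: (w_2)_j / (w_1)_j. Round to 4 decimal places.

B = C − 4I has rows (-7, 2, -1); (0, 2, -3); (7, -2, -2)
w1 = Bv₀ = ((-7)·0 + 2·0 + (-1)·1; 0·0 + 2·0 + (-3)·1; 7·0 + (-2)·0 + (-2)·1) = (-1, -3, -2)
w2 = Bw1 = ((-7)·(-1) + 2·(-3) + (-1)·(-2); 0·(-1) + 2·(-3) + (-3)·(-2); 7·(-1) + (-2)·(-3) + (-2)·(-2)) = (3, 0, 3)
Ratio: 0/-3 = 0.0000

0.0000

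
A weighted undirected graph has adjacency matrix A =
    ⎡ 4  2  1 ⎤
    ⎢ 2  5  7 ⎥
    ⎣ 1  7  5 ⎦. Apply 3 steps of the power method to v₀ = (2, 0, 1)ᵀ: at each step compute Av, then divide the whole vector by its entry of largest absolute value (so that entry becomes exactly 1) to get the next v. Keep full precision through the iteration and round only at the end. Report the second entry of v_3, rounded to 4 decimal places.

Av0 = (9.00000, 11.00000, 7.00000); divide by 11.00000 → v1 = (0.81818, 1.00000, 0.63636)
Av1 = (5.90909, 11.09091, 11.00000); divide by 11.09091 → v2 = (0.53279, 1.00000, 0.99180)
Av2 = (5.12295, 13.00820, 12.49180); divide by 13.00820 → v3 = (0.39382, 1.00000, 0.96030)
Requested entry of v3: 1587/1587 = 1.0000

1.0000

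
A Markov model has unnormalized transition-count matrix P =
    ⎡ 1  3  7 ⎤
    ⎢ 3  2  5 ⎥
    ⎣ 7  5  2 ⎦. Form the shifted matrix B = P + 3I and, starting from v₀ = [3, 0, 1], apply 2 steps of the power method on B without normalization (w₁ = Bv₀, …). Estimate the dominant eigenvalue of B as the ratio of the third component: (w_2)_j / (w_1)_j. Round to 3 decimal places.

B = P + 3I has rows (4, 3, 7); (3, 5, 5); (7, 5, 5)
w1 = Bv₀ = (19, 14, 26)
w2 = Bw1 = (300, 257, 333)
Ratio: 333/26 = 12.808

12.808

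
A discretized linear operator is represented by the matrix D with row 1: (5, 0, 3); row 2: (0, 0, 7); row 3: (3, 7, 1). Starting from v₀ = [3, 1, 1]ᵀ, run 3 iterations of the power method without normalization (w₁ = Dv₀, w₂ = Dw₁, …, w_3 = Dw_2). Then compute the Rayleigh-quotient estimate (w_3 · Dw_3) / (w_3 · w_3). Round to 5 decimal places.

λ ≈ 8.71609

w1 = Dv₀ = (5·3 + 0·1 + 3·1; 0·3 + 0·1 + 7·1; 3·3 + 7·1 + 1·1) = (18, 7, 17)
w2 = Dw1 = (5·18 + 0·7 + 3·17; 0·18 + 0·7 + 7·17; 3·18 + 7·7 + 1·17) = (141, 119, 120)
w3 = Dw2 = (1065, 840, 1376)
Dw3 = (9453, 9632, 10451)
w3·Dw3 = 1065·9453 + 840·9632 + 1376·10451 = 32538901; w3·w3 = 1065·1065 + 840·840 + 1376·1376 = 3733201
λ ≈ 32538901/3733201 = 8.71609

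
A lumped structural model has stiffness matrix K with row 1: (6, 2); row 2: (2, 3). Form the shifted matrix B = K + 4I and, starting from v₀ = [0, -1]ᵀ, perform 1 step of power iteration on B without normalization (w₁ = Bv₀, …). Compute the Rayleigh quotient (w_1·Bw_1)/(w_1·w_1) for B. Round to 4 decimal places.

B = K + 4I has rows (10, 2); (2, 7)
w1 = Bv₀ = (10·0 + 2·(-1); 2·0 + 7·(-1)) = (-2, -7)
Bw1 = (-34, -53)
w1·Bw1 = 439; w1·w1 = 53; μ ≈ 439/53 = 8.2830

μ ≈ 8.2830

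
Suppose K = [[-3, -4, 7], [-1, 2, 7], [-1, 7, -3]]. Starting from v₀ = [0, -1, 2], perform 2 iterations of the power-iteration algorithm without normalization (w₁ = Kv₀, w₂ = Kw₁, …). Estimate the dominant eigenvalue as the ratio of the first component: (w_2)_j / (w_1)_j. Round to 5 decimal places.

w1 = Kv₀ = ((-3)·0 + (-4)·(-1) + 7·2; (-1)·0 + 2·(-1) + 7·2; (-1)·0 + 7·(-1) + (-3)·2) = (18, 12, -13)
w2 = Kw1 = ((-3)·18 + (-4)·12 + 7·(-13); (-1)·18 + 2·12 + 7·(-13); (-1)·18 + 7·12 + (-3)·(-13)) = (-193, -85, 105)
Ratio at component: -193 / 18 = -10.72222

-10.72222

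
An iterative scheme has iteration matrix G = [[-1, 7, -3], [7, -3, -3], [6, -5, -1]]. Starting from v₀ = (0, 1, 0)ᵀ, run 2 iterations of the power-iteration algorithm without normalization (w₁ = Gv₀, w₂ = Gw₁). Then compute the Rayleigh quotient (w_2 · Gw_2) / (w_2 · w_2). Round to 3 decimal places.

-7.698

w1 = Gv₀ = (7, -3, -5)
w2 = Gw1 = (-13, 73, 62)
Gw2 = (338, -496, -505)
w2·Gw2 = (-13)·338 + 73·(-496) + 62·(-505) = -71912; w2·w2 = (-13)·(-13) + 73·73 + 62·62 = 9342
λ ≈ -71912/9342 = -7.698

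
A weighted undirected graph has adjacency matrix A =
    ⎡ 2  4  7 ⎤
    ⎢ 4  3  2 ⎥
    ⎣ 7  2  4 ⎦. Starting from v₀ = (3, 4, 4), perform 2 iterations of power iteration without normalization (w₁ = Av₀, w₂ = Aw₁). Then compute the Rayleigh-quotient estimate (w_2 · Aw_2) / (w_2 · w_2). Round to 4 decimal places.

λ ≈ 11.9967

w1 = Av₀ = (2·3 + 4·4 + 7·4; 4·3 + 3·4 + 2·4; 7·3 + 2·4 + 4·4) = (50, 32, 45)
w2 = Aw1 = (2·50 + 4·32 + 7·45; 4·50 + 3·32 + 2·45; 7·50 + 2·32 + 4·45) = (543, 386, 594)
Aw2 = (6788, 4518, 6949)
w2·Aw2 = 543·6788 + 386·4518 + 594·6949 = 9557538; w2·w2 = 543·543 + 386·386 + 594·594 = 796681
λ ≈ 9557538/796681 = 11.9967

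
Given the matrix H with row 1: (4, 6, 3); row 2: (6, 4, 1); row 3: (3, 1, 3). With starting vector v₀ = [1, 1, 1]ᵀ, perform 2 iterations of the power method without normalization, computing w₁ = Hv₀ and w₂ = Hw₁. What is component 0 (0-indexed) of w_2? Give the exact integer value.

139

w1 = Hv₀ = (13, 11, 7)
w2 = Hw1 = (139, 129, 71)
The requested component of w2 is 139.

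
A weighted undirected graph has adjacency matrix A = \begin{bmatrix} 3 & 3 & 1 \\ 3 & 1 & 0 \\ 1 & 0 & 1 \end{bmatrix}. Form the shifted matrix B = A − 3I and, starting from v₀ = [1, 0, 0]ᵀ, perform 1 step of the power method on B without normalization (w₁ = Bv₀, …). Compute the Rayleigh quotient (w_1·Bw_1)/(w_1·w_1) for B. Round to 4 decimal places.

B = A − 3I has rows (0, 3, 1); (3, -2, 0); (1, 0, -2)
w1 = Bv₀ = (0·1 + 3·0 + 1·0; 3·1 + (-2)·0 + 0·0; 1·1 + 0·0 + (-2)·0) = (0, 3, 1)
Bw1 = (10, -6, -2)
w1·Bw1 = -20; w1·w1 = 10; μ ≈ -20/10 = -2.0000

μ ≈ -2.0000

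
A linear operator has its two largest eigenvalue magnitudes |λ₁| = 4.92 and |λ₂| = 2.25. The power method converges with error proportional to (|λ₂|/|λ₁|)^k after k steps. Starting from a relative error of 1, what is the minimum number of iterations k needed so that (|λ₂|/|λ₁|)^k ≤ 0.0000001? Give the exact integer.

|λ₂/λ₁| = 2.25/4.92 = 0.45732
Need k ≥ ln(0.0000001) / ln(0.45732) = -16.1181 / -0.7824 ≈ 20.601
Smallest integer k satisfying the bound: 21

21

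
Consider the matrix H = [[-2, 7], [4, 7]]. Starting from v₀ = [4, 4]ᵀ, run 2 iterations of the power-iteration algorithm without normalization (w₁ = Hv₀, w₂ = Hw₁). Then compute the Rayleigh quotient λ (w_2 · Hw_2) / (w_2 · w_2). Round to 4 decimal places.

w1 = Hv₀ = ((-2)·4 + 7·4; 4·4 + 7·4) = (20, 44)
w2 = Hw1 = ((-2)·20 + 7·44; 4·20 + 7·44) = (268, 388)
Hw2 = (2180, 3788)
w2·Hw2 = 268·2180 + 388·3788 = 2053984; w2·w2 = 268·268 + 388·388 = 222368
λ ≈ 2053984/222368 = 9.2369

λ ≈ 9.2369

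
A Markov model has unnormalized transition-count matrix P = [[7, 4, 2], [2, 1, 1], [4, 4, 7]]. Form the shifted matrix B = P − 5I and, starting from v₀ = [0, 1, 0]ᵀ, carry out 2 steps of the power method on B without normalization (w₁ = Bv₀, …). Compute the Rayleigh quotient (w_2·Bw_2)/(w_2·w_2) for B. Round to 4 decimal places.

-2.2264

B = P − 5I has rows (2, 4, 2); (2, -4, 1); (4, 4, 2)
w1 = Bv₀ = (2·0 + 4·1 + 2·0; 2·0 + (-4)·1 + 1·0; 4·0 + 4·1 + 2·0) = (4, -4, 4)
w2 = Bw1 = (2·4 + 4·(-4) + 2·4; 2·4 + (-4)·(-4) + 1·4; 4·4 + 4·(-4) + 2·4) = (0, 28, 8)
Bw2 = (128, -104, 128)
w2·Bw2 = -1888; w2·w2 = 848; μ ≈ -1888/848 = -2.2264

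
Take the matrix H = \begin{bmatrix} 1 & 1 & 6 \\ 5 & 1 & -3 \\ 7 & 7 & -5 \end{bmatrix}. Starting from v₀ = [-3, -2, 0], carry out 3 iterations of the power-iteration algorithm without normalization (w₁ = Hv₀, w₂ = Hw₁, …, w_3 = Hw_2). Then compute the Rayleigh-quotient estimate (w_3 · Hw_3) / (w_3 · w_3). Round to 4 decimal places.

w1 = Hv₀ = (-5, -17, -35)
w2 = Hw1 = (-232, 63, 21)
w3 = Hw2 = (-43, -1160, -1288)
Hw3 = (-8931, 2489, -1981)
w3·Hw3 = (-43)·(-8931) + (-1160)·2489 + (-1288)·(-1981) = 48321; w3·w3 = (-43)·(-43) + (-1160)·(-1160) + (-1288)·(-1288) = 3006393
λ ≈ 48321/3006393 = 0.0161

λ ≈ 0.0161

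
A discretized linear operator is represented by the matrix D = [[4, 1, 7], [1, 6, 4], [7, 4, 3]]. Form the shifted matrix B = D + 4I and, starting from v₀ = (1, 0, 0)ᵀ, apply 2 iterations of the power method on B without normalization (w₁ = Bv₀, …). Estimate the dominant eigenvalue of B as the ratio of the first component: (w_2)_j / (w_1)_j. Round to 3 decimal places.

μ ≈ 14.250

B = D + 4I has rows (8, 1, 7); (1, 10, 4); (7, 4, 7)
w1 = Bv₀ = (8, 1, 7)
w2 = Bw1 = (114, 46, 109)
Ratio: 114/8 = 14.250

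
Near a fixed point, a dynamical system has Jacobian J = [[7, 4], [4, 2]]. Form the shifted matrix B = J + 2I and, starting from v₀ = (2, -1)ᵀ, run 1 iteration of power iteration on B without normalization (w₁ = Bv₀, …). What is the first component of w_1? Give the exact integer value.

14

B = J + 2I has rows (9, 4); (4, 4)
w1 = Bv₀ = (9·2 + 4·(-1); 4·2 + 4·(-1)) = (14, 4)
Requested component of w1: 14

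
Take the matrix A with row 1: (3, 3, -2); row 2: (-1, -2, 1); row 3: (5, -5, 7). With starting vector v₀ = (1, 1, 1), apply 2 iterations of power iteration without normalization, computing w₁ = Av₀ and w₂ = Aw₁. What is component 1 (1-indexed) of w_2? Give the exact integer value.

-8

w1 = Av₀ = (3·1 + 3·1 + (-2)·1; (-1)·1 + (-2)·1 + 1·1; 5·1 + (-5)·1 + 7·1) = (4, -2, 7)
w2 = Aw1 = (3·4 + 3·(-2) + (-2)·7; (-1)·4 + (-2)·(-2) + 1·7; 5·4 + (-5)·(-2) + 7·7) = (-8, 7, 79)
The requested component of w2 is -8.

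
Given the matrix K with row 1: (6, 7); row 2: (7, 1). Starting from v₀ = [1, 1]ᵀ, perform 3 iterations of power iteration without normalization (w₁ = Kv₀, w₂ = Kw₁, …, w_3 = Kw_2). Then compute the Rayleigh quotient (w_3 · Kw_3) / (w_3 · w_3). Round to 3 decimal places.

10.932

w1 = Kv₀ = (6·1 + 7·1; 7·1 + 1·1) = (13, 8)
w2 = Kw1 = (6·13 + 7·8; 7·13 + 1·8) = (134, 99)
w3 = Kw2 = (1497, 1037)
Kw3 = (16241, 11516)
w3·Kw3 = 1497·16241 + 1037·11516 = 36254869; w3·w3 = 1497·1497 + 1037·1037 = 3316378
λ ≈ 36254869/3316378 = 10.932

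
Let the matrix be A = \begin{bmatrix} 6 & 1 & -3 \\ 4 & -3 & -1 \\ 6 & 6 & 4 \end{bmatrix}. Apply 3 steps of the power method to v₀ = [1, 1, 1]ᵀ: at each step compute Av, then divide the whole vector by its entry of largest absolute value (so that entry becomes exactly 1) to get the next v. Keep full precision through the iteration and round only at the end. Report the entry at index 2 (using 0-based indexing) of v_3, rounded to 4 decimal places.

Av0 = (4.00000, 0.00000, 16.00000); divide by 16.00000 → v1 = (0.25000, 0.00000, 1.00000)
Av1 = (-1.50000, 0.00000, 5.50000); divide by 5.50000 → v2 = (-0.27273, 0.00000, 1.00000)
Av2 = (-4.63636, -2.09091, 2.36364); divide by -4.63636 → v3 = (1.00000, 0.45098, -0.50980)
Requested entry of v3: 208/-408 = -0.5098

-0.5098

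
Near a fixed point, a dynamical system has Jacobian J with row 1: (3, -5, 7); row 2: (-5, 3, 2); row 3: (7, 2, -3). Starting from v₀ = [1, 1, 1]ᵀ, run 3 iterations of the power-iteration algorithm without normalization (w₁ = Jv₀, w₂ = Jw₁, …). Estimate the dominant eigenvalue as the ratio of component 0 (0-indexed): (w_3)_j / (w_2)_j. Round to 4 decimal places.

w1 = Jv₀ = (5, 0, 6)
w2 = Jw1 = (57, -13, 17)
w3 = Jw2 = (355, -290, 322)
Ratio at component: 355 / 57 = 6.2281

6.2281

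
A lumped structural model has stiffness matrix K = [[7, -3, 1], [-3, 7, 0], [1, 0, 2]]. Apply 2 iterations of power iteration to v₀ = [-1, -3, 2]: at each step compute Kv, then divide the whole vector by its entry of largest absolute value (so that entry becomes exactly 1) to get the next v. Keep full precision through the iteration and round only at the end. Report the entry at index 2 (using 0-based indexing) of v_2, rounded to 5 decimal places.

Kv0 = (4.000000, -18.000000, 3.000000); divide by -18.000000 → v1 = (-0.222222, 1.000000, -0.166667)
Kv1 = (-4.722222, 7.666667, -0.555556); divide by 7.666667 → v2 = (-0.615942, 1.000000, -0.072464)
Requested entry of v2: 10/-138 = -0.07246

-0.07246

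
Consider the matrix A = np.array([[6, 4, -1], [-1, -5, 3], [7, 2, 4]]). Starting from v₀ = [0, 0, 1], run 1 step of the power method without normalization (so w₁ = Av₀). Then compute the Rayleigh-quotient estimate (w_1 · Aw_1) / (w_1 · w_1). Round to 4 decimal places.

w1 = Av₀ = (-1, 3, 4)
Aw1 = (2, -2, 15)
w1·Aw1 = (-1)·2 + 3·(-2) + 4·15 = 52; w1·w1 = (-1)·(-1) + 3·3 + 4·4 = 26
λ ≈ 52/26 = 2.0000

2.0000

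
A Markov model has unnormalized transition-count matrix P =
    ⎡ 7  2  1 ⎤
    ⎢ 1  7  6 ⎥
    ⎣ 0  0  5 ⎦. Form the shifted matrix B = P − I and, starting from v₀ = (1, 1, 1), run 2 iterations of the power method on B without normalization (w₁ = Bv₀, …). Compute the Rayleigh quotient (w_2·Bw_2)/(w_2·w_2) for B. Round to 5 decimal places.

μ ≈ 8.00988

B = P − I has rows (6, 2, 1); (1, 6, 6); (0, 0, 4)
w1 = Bv₀ = (6·1 + 2·1 + 1·1; 1·1 + 6·1 + 6·1; 0·1 + 0·1 + 4·1) = (9, 13, 4)
w2 = Bw1 = (6·9 + 2·13 + 1·4; 1·9 + 6·13 + 6·4; 0·9 + 0·13 + 4·4) = (84, 111, 16)
Bw2 = (742, 846, 64)
w2·Bw2 = 157258; w2·w2 = 19633; μ ≈ 157258/19633 = 8.00988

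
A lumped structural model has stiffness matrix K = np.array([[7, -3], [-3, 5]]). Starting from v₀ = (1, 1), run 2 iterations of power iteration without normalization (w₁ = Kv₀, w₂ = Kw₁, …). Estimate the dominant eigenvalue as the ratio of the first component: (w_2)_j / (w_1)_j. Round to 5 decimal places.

λ ≈ 5.50000

w1 = Kv₀ = (4, 2)
w2 = Kw1 = (22, -2)
Ratio at component: 22 / 4 = 5.50000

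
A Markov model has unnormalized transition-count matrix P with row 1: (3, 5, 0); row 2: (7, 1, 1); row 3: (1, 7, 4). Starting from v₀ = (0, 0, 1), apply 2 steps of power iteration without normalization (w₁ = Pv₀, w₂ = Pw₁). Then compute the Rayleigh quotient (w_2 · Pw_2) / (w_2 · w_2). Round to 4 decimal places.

6.1330

w1 = Pv₀ = (3·0 + 5·0 + 0·1; 7·0 + 1·0 + 1·1; 1·0 + 7·0 + 4·1) = (0, 1, 4)
w2 = Pw1 = (3·0 + 5·1 + 0·4; 7·0 + 1·1 + 1·4; 1·0 + 7·1 + 4·4) = (5, 5, 23)
Pw2 = (40, 63, 132)
w2·Pw2 = 5·40 + 5·63 + 23·132 = 3551; w2·w2 = 5·5 + 5·5 + 23·23 = 579
λ ≈ 3551/579 = 6.1330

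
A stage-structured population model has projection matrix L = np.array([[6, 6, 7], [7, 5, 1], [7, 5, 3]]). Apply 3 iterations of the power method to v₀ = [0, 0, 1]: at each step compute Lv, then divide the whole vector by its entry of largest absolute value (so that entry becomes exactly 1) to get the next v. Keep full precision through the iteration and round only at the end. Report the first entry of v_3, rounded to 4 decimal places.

Lv0 = (7.00000, 1.00000, 3.00000); divide by 7.00000 → v1 = (1.00000, 0.14286, 0.42857)
Lv1 = (9.85714, 8.14286, 9.00000); divide by 9.85714 → v2 = (1.00000, 0.82609, 0.91304)
Lv2 = (17.34783, 12.04348, 13.86957); divide by 17.34783 → v3 = (1.00000, 0.69424, 0.79950)
Requested entry of v3: 1197/1197 = 1.0000

1.0000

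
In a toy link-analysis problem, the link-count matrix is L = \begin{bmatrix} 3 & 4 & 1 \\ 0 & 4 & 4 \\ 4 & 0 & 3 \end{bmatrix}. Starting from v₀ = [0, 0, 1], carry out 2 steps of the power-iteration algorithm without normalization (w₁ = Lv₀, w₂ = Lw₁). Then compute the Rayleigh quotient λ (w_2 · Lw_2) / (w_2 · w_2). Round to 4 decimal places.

7.2686

w1 = Lv₀ = (3·0 + 4·0 + 1·1; 0·0 + 4·0 + 4·1; 4·0 + 0·0 + 3·1) = (1, 4, 3)
w2 = Lw1 = (3·1 + 4·4 + 1·3; 0·1 + 4·4 + 4·3; 4·1 + 0·4 + 3·3) = (22, 28, 13)
Lw2 = (191, 164, 127)
w2·Lw2 = 22·191 + 28·164 + 13·127 = 10445; w2·w2 = 22·22 + 28·28 + 13·13 = 1437
λ ≈ 10445/1437 = 7.2686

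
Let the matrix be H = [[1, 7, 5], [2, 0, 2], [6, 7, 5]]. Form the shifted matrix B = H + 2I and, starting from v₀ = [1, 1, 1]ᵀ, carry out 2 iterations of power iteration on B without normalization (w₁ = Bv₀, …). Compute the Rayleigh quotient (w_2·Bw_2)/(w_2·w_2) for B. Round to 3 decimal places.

B = H + 2I has rows (3, 7, 5); (2, 2, 2); (6, 7, 7)
w1 = Bv₀ = (3·1 + 7·1 + 5·1; 2·1 + 2·1 + 2·1; 6·1 + 7·1 + 7·1) = (15, 6, 20)
w2 = Bw1 = (3·15 + 7·6 + 5·20; 2·15 + 2·6 + 2·20; 6·15 + 7·6 + 7·20) = (187, 82, 272)
Bw2 = (2495, 1082, 3600)
w2·Bw2 = 1534489; w2·w2 = 115677; μ ≈ 1534489/115677 = 13.265

13.265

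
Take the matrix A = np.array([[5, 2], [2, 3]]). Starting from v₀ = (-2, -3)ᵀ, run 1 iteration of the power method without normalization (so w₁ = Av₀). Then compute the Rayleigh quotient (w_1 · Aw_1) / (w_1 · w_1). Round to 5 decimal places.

w1 = Av₀ = (5·(-2) + 2·(-3); 2·(-2) + 3·(-3)) = (-16, -13)
Aw1 = (-106, -71)
w1·Aw1 = (-16)·(-106) + (-13)·(-71) = 2619; w1·w1 = (-16)·(-16) + (-13)·(-13) = 425
λ ≈ 2619/425 = 6.16235

6.16235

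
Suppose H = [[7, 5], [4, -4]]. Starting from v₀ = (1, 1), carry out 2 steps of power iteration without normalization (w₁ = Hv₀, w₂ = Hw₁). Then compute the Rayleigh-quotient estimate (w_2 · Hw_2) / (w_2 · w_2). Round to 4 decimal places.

w1 = Hv₀ = (7·1 + 5·1; 4·1 + (-4)·1) = (12, 0)
w2 = Hw1 = (7·12 + 5·0; 4·12 + (-4)·0) = (84, 48)
Hw2 = (828, 144)
w2·Hw2 = 84·828 + 48·144 = 76464; w2·w2 = 84·84 + 48·48 = 9360
λ ≈ 76464/9360 = 8.1692

8.1692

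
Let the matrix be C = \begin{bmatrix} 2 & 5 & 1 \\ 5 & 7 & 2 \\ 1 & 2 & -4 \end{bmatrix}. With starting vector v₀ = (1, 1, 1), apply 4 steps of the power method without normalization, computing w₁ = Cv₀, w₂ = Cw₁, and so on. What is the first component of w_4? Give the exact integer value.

w1 = Cv₀ = (8, 14, -1)
w2 = Cw1 = (85, 136, 40)
w3 = Cw2 = (890, 1457, 197)
w4 = Cw3 = (9262, 15043, 3016)
The requested component of w4 is 9262.

9262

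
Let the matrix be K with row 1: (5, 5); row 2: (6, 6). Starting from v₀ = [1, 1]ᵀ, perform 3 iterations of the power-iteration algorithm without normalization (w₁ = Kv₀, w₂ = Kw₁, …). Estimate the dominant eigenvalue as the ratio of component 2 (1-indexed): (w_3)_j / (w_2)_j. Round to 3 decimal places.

λ ≈ 11.000

w1 = Kv₀ = (5·1 + 5·1; 6·1 + 6·1) = (10, 12)
w2 = Kw1 = (5·10 + 5·12; 6·10 + 6·12) = (110, 132)
w3 = Kw2 = (1210, 1452)
Ratio at component: 1452 / 132 = 11.000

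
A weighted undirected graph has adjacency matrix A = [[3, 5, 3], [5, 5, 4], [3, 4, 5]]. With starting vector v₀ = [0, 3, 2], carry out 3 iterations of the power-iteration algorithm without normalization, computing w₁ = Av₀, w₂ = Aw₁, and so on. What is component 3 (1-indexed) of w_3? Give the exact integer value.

3289

w1 = Av₀ = (21, 23, 22)
w2 = Aw1 = (244, 308, 265)
w3 = Aw2 = (3067, 3820, 3289)
The requested component of w3 is 3289.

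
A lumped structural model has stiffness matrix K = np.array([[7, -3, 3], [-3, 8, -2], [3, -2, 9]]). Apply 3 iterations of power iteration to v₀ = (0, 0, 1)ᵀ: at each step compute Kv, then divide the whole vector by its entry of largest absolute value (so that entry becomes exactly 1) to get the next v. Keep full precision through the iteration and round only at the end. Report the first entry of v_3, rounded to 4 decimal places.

Kv0 = (3.00000, -2.00000, 9.00000); divide by 9.00000 → v1 = (0.33333, -0.22222, 1.00000)
Kv1 = (6.00000, -4.77778, 10.44444); divide by 10.44444 → v2 = (0.57447, -0.45745, 1.00000)
Kv2 = (8.39362, -7.38298, 11.63830); divide by 11.63830 → v3 = (0.72121, -0.63437, 1.00000)
Requested entry of v3: 789/1094 = 0.7212

0.7212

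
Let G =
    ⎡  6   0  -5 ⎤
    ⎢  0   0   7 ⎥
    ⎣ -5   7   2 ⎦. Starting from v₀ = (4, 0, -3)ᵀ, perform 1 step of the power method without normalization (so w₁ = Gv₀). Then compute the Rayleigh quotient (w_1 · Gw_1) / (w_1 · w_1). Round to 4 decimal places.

w1 = Gv₀ = (39, -21, -26)
Gw1 = (364, -182, -394)
w1·Gw1 = 39·364 + (-21)·(-182) + (-26)·(-394) = 28262; w1·w1 = 39·39 + (-21)·(-21) + (-26)·(-26) = 2638
λ ≈ 28262/2638 = 10.7134

λ ≈ 10.7134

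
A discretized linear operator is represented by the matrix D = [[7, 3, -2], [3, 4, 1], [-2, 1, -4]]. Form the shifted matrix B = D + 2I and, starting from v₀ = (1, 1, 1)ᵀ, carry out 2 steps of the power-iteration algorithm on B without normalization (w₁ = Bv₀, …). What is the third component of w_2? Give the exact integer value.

-4

B = D + 2I has rows (9, 3, -2); (3, 6, 1); (-2, 1, -2)
w1 = Bv₀ = (9·1 + 3·1 + (-2)·1; 3·1 + 6·1 + 1·1; (-2)·1 + 1·1 + (-2)·1) = (10, 10, -3)
w2 = Bw1 = (9·10 + 3·10 + (-2)·(-3); 3·10 + 6·10 + 1·(-3); (-2)·10 + 1·10 + (-2)·(-3)) = (126, 87, -4)
Requested component of w2: -4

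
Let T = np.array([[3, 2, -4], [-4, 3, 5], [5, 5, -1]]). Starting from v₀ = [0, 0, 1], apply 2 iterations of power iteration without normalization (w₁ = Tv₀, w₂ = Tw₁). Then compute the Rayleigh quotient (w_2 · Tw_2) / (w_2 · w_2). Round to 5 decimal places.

λ ≈ 4.84916

w1 = Tv₀ = (-4, 5, -1)
w2 = Tw1 = (2, 26, 6)
Tw2 = (34, 100, 134)
w2·Tw2 = 2·34 + 26·100 + 6·134 = 3472; w2·w2 = 2·2 + 26·26 + 6·6 = 716
λ ≈ 3472/716 = 4.84916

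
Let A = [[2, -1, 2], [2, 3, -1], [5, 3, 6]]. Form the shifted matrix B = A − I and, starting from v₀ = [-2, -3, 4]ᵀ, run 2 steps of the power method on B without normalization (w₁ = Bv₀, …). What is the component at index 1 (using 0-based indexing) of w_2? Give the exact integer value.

B = A − I has rows (1, -1, 2); (2, 2, -1); (5, 3, 5)
w1 = Bv₀ = (1·(-2) + (-1)·(-3) + 2·4; 2·(-2) + 2·(-3) + (-1)·4; 5·(-2) + 3·(-3) + 5·4) = (9, -14, 1)
w2 = Bw1 = (1·9 + (-1)·(-14) + 2·1; 2·9 + 2·(-14) + (-1)·1; 5·9 + 3·(-14) + 5·1) = (25, -11, 8)
Requested component of w2: -11

-11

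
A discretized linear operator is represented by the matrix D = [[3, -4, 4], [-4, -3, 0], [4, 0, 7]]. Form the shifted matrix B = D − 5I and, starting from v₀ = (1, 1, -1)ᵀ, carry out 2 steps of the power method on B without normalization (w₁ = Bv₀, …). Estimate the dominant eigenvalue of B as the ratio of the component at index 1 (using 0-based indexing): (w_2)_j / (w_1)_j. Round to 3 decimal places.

μ ≈ -11.333

B = D − 5I has rows (-2, -4, 4); (-4, -8, 0); (4, 0, 2)
w1 = Bv₀ = ((-2)·1 + (-4)·1 + 4·(-1); (-4)·1 + (-8)·1 + 0·(-1); 4·1 + 0·1 + 2·(-1)) = (-10, -12, 2)
w2 = Bw1 = ((-2)·(-10) + (-4)·(-12) + 4·2; (-4)·(-10) + (-8)·(-12) + 0·2; 4·(-10) + 0·(-12) + 2·2) = (76, 136, -36)
Ratio: 136/-12 = -11.333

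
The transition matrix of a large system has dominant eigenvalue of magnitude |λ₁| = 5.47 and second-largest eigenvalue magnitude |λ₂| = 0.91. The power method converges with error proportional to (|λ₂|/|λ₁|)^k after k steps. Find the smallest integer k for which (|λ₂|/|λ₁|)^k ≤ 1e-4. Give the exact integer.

6

|λ₂/λ₁| = 0.91/5.47 = 0.16636
Need k ≥ ln(1e-4) / ln(0.16636) = -9.2103 / -1.7936 ≈ 5.135
Smallest integer k satisfying the bound: 6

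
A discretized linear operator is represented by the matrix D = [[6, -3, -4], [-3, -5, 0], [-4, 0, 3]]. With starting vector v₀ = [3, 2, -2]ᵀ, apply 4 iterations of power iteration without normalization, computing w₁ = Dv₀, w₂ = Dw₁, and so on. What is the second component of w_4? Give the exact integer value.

-1165

w1 = Dv₀ = (6·3 + (-3)·2 + (-4)·(-2); (-3)·3 + (-5)·2 + 0·(-2); (-4)·3 + 0·2 + 3·(-2)) = (20, -19, -18)
w2 = Dw1 = (6·20 + (-3)·(-19) + (-4)·(-18); (-3)·20 + (-5)·(-19) + 0·(-18); (-4)·20 + 0·(-19) + 3·(-18)) = (249, 35, -134)
w3 = Dw2 = (1925, -922, -1398)
w4 = Dw3 = (19908, -1165, -11894)
The requested component of w4 is -1165.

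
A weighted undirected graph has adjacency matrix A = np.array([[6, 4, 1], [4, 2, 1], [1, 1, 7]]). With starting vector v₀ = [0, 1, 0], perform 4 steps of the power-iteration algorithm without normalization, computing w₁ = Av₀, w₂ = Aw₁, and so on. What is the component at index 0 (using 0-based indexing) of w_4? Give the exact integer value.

w1 = Av₀ = (6·0 + 4·1 + 1·0; 4·0 + 2·1 + 1·0; 1·0 + 1·1 + 7·0) = (4, 2, 1)
w2 = Aw1 = (6·4 + 4·2 + 1·1; 4·4 + 2·2 + 1·1; 1·4 + 1·2 + 7·1) = (33, 21, 13)
w3 = Aw2 = (295, 187, 145)
w4 = Aw3 = (2663, 1699, 1497)
The requested component of w4 is 2663.

2663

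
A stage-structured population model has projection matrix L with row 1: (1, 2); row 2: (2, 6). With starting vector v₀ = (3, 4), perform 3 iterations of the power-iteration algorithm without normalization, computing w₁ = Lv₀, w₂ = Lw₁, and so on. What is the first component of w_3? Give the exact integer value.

w1 = Lv₀ = (1·3 + 2·4; 2·3 + 6·4) = (11, 30)
w2 = Lw1 = (1·11 + 2·30; 2·11 + 6·30) = (71, 202)
w3 = Lw2 = (475, 1354)
The requested component of w3 is 475.

475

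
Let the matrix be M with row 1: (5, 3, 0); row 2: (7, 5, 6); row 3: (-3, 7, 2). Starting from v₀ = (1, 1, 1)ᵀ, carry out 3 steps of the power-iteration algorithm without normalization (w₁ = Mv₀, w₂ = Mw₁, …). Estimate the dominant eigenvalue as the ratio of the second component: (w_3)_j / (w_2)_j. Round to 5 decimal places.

w1 = Mv₀ = (8, 18, 6)
w2 = Mw1 = (94, 182, 114)
w3 = Mw2 = (1016, 2252, 1220)
Ratio at component: 2252 / 182 = 12.37363

λ ≈ 12.37363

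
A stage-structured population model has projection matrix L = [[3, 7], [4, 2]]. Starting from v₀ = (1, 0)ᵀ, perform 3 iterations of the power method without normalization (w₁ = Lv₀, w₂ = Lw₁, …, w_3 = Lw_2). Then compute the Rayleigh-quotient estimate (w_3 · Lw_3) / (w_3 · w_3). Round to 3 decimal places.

w1 = Lv₀ = (3·1 + 7·0; 4·1 + 2·0) = (3, 4)
w2 = Lw1 = (3·3 + 7·4; 4·3 + 2·4) = (37, 20)
w3 = Lw2 = (251, 188)
Lw3 = (2069, 1380)
w3·Lw3 = 251·2069 + 188·1380 = 778759; w3·w3 = 251·251 + 188·188 = 98345
λ ≈ 778759/98345 = 7.919

7.919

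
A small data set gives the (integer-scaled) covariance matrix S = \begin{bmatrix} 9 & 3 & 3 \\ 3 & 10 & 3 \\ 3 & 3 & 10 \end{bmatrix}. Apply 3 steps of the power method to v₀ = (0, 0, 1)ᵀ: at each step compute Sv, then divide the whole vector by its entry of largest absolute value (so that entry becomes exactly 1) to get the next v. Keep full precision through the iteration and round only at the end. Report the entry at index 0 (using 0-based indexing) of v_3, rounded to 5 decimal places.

0.72871

Sv0 = (3.000000, 3.000000, 10.000000); divide by 10.000000 → v1 = (0.300000, 0.300000, 1.000000)
Sv1 = (6.600000, 6.900000, 11.800000); divide by 11.800000 → v2 = (0.559322, 0.584746, 1.000000)
Sv2 = (9.788136, 10.525424, 13.432203); divide by 13.432203 → v3 = (0.728707, 0.783596, 1.000000)
Requested entry of v3: 1155/1585 = 0.72871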